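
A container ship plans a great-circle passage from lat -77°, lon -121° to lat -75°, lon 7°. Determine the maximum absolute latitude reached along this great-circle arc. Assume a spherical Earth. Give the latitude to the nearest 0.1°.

≈ -83.8°

The great circle lies in the plane with unit normal n̂ = (p₁ × p₂)/|p₁ × p₂|.
Here n̂_z ≈ +0.108; the vertex latitude is φ_max = arccos|n̂_z| ≈ 83.8°.
Check via Clairaut: cos φ_max = |cos φ₁| · sin C = cos(77.0°)·sin(151.3°) ≈ 0.108, again giving ≈ 83.8°.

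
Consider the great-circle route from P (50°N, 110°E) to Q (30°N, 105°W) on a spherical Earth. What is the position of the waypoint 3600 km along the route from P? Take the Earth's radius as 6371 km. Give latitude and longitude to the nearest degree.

Convert each endpoint to a unit vector on the sphere (x = cos φ cos λ, y = cos φ sin λ, z = sin φ).
The central angle between the endpoints is δ = arccos(p₁·p₂) ≈ 1.644 rad (94.2°). The total great-circle distance is δ·R ≈ 1.644 × 6371 ≈ 10473 km, so the target fraction is f = 3600/10473 ≈ 0.344.
Interpolate at f ≈ 0.344 with slerp weights a = sin((1−f)δ)/sin δ ≈ 0.884, b = sin(fδ)/sin δ ≈ 0.537.
p = a·p₁ + b·p₂ ≈ (-0.315, 0.085, 0.945); φ = arcsin(p_z) ≈ 70.98°, λ = atan2(p_y, p_x) ≈ 164.94°.

≈ (71°N, 165°E)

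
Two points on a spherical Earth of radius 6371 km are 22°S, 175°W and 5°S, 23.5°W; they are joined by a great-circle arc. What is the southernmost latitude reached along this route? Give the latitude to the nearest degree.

≈ 45°S

The great circle lies in the plane with unit normal n̂ = (p₁ × p₂)/|p₁ × p₂|.
Here n̂_z ≈ +0.703; the vertex latitude is φ_max = arccos|n̂_z| ≈ 45.3°.
Check via Clairaut: cos φ_max = |cos φ₁| · sin C = cos(22.0°)·sin(130.7°) ≈ 0.703, again giving ≈ 45.3°.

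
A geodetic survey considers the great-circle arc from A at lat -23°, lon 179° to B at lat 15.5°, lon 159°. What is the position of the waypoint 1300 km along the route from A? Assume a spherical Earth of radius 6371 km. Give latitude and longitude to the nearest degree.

≈ lat -13°, lon 173°

From cos δ = sin φ₁ sin φ₂ + cos φ₁ cos φ₂ cos Δλ, the central angle is δ ≈ 0.754 rad (43.2°). The total great-circle distance is δ·R ≈ 0.754 × 6371 ≈ 4802 km, so the target fraction is f = 1300/4802 ≈ 0.271.
Interpolate at f ≈ 0.271 with slerp weights a = sin((1−f)δ)/sin δ ≈ 0.763, b = sin(fδ)/sin δ ≈ 0.296.
p = a·p₁ + b·p₂ ≈ (-0.969, 0.115, -0.219); φ = arcsin(p_z) ≈ -12.66°, λ = atan2(p_y, p_x) ≈ 173.26°.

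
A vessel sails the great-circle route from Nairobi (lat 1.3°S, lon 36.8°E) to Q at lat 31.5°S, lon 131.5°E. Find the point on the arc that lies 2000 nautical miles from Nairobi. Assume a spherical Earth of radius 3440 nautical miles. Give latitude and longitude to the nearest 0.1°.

The haversine formula gives a central angle δ ≈ 1.629 rad (93.3°) between the endpoints. The total great-circle distance is δ·R ≈ 1.629 × 3440 ≈ 5603 nmi, so the target fraction is f = 2000/5603 ≈ 0.357.
Interpolate at f ≈ 0.357 with slerp weights a = sin((1−f)δ)/sin δ ≈ 0.868, b = sin(fδ)/sin δ ≈ 0.550.
p = a·p₁ + b·p₂ ≈ (0.384, 0.871, -0.307); φ = arcsin(p_z) ≈ -17.89°, λ = atan2(p_y, p_x) ≈ 66.22°.

≈ lat 17.9°S, lon 66.2°E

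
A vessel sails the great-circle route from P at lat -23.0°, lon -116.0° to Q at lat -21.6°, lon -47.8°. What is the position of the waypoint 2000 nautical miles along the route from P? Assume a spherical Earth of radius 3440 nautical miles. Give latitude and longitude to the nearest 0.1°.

Write both endpoints as unit vectors p₁, p₂ with components (cos φ cos λ, cos φ sin λ, sin φ).
The central angle between the endpoints is δ = arccos(p₁·p₂) ≈ 1.091 rad (62.5°). The total great-circle distance is δ·R ≈ 1.091 × 3440 ≈ 3753 nmi, so the target fraction is f = 2000/3753 ≈ 0.533.
Interpolate at f ≈ 0.533 with slerp weights a = sin((1−f)δ)/sin δ ≈ 0.550, b = sin(fδ)/sin δ ≈ 0.619.
p = a·p₁ + b·p₂ ≈ (0.165, -0.881, -0.443); φ = arcsin(p_z) ≈ -26.28°, λ = atan2(p_y, p_x) ≈ -79.41°.

≈ lat -26.3°, lon -79.4°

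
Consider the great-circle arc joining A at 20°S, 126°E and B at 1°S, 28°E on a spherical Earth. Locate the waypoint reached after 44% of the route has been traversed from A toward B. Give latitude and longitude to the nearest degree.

≈ 17°S, 81°E

The haversine formula gives a central angle δ ≈ 1.696 rad (97.2°) between the endpoints.
Interpolate at f = 0.44 with slerp weights a = sin((1−f)δ)/sin δ ≈ 0.820, b = sin(fδ)/sin δ ≈ 0.684.
p = a·p₁ + b·p₂ ≈ (0.151, 0.944, -0.292); φ = arcsin(p_z) ≈ -16.99°, λ = atan2(p_y, p_x) ≈ 80.90°.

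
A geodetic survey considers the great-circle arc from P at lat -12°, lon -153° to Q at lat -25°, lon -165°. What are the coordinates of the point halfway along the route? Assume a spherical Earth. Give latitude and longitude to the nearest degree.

Write both endpoints as unit vectors p₁, p₂ with components (cos φ cos λ, cos φ sin λ, sin φ).
The central angle between the endpoints is δ = arccos(p₁·p₂) ≈ 0.301 rad (17.3°).
Interpolate at f = 1/2 with slerp weights a = sin((1−f)δ)/sin δ ≈ 0.506, b = sin(fδ)/sin δ ≈ 0.506.
p = a·p₁ + b·p₂ ≈ (-0.883, -0.343, -0.319); φ = arcsin(p_z) ≈ -18.59°, λ = atan2(p_y, p_x) ≈ -158.77°.

≈ lat -19°, lon -159°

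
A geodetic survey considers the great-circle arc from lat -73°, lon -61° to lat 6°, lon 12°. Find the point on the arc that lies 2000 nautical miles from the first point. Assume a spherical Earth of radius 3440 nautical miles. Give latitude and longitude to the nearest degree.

≈ lat -49°, lon -9°

Write both endpoints as unit vectors p₁, p₂ with components (cos φ cos λ, cos φ sin λ, sin φ).
The central angle between the endpoints is δ = arccos(p₁·p₂) ≈ 1.586 rad (90.9°). The total great-circle distance is δ·R ≈ 1.586 × 3440 ≈ 5455 nmi, so the target fraction is f = 2000/5455 ≈ 0.367.
Interpolate at f ≈ 0.367 with slerp weights a = sin((1−f)δ)/sin δ ≈ 0.844, b = sin(fδ)/sin δ ≈ 0.549.
p = a·p₁ + b·p₂ ≈ (0.654, -0.102, -0.750); φ = arcsin(p_z) ≈ -48.56°, λ = atan2(p_y, p_x) ≈ -8.89°.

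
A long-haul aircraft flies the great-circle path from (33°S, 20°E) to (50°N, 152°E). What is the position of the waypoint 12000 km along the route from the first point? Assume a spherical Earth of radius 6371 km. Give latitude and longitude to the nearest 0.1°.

≈ (43.3°N, 103.8°E)

Convert each endpoint to a unit vector on the sphere (x = cos φ cos λ, y = cos φ sin λ, z = sin φ).
The central angle between the endpoints is δ = arccos(p₁·p₂) ≈ 2.462 rad (141.1°). The total great-circle distance is δ·R ≈ 2.462 × 6371 ≈ 15687 km, so the target fraction is f = 12000/15687 ≈ 0.765.
Interpolate at f ≈ 0.765 with slerp weights a = sin((1−f)δ)/sin δ ≈ 0.870, b = sin(fδ)/sin δ ≈ 1.514.
p = a·p₁ + b·p₂ ≈ (-0.174, 0.707, 0.686); φ = arcsin(p_z) ≈ 43.31°, λ = atan2(p_y, p_x) ≈ 103.80°.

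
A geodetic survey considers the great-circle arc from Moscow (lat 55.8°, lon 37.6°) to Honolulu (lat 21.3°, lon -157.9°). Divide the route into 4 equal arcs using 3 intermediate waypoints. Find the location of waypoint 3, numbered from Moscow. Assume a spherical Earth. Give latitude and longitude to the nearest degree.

≈ lat 46°, lon -163°

The haversine formula gives a central angle δ ≈ 1.776 rad (101.8°) between the endpoints.
Interpolate at f = 3/4 with slerp weights a = sin((1−f)δ)/sin δ ≈ 0.439, b = sin(fδ)/sin δ ≈ 0.993.
p = a·p₁ + b·p₂ ≈ (-0.661, -0.197, 0.724); φ = arcsin(p_z) ≈ 46.35°, λ = atan2(p_y, p_x) ≈ -163.38°.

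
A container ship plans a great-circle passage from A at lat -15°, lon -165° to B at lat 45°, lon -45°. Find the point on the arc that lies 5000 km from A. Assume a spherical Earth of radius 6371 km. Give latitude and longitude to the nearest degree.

Convert each endpoint to a unit vector on the sphere (x = cos φ cos λ, y = cos φ sin λ, z = sin φ).
The central angle between the endpoints is δ = arccos(p₁·p₂) ≈ 2.123 rad (121.6°). The total great-circle distance is δ·R ≈ 2.123 × 6371 ≈ 13525 km, so the target fraction is f = 5000/13525 ≈ 0.370.
Interpolate at f ≈ 0.370 with slerp weights a = sin((1−f)δ)/sin δ ≈ 1.143, b = sin(fδ)/sin δ ≈ 0.830.
p = a·p₁ + b·p₂ ≈ (-0.651, -0.701, 0.291); φ = arcsin(p_z) ≈ 16.92°, λ = atan2(p_y, p_x) ≈ -132.91°.

≈ lat 17°, lon -133°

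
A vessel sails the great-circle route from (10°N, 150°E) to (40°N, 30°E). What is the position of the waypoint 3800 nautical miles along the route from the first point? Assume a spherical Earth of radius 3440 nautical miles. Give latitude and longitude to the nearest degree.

From cos δ = sin φ₁ sin φ₂ + cos φ₁ cos φ₂ cos Δλ, the central angle is δ ≈ 1.840 rad (105.4°). The total great-circle distance is δ·R ≈ 1.840 × 3440 ≈ 6328 nmi, so the target fraction is f = 3800/6328 ≈ 0.600.
Interpolate at f ≈ 0.600 with slerp weights a = sin((1−f)δ)/sin δ ≈ 0.696, b = sin(fδ)/sin δ ≈ 0.927.
p = a·p₁ + b·p₂ ≈ (0.022, 0.697, 0.716); φ = arcsin(p_z) ≈ 45.76°, λ = atan2(p_y, p_x) ≈ 88.23°.

≈ (46°N, 88°E)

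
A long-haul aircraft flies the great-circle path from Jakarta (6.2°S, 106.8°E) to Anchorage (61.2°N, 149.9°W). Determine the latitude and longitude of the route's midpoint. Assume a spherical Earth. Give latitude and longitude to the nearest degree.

≈ 38°N, 135°E

From cos δ = sin φ₁ sin φ₂ + cos φ₁ cos φ₂ cos Δλ, the central angle is δ ≈ 1.777 rad (101.8°).
Interpolate at f = 1/2 with slerp weights a = sin((1−f)δ)/sin δ ≈ 0.793, b = sin(fδ)/sin δ ≈ 0.793.
p = a·p₁ + b·p₂ ≈ (-0.558, 0.563, 0.609); φ = arcsin(p_z) ≈ 37.53°, λ = atan2(p_y, p_x) ≈ 134.76°.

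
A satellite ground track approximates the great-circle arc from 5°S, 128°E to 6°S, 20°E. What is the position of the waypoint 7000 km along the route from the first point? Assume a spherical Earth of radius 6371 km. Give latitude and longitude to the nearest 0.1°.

≈ 9.3°S, 64.6°E

The haversine formula gives a central angle δ ≈ 1.872 rad (107.3°) between the endpoints. The total great-circle distance is δ·R ≈ 1.872 × 6371 ≈ 11929 km, so the target fraction is f = 7000/11929 ≈ 0.587.
Interpolate at f ≈ 0.587 with slerp weights a = sin((1−f)δ)/sin δ ≈ 0.732, b = sin(fδ)/sin δ ≈ 0.933.
p = a·p₁ + b·p₂ ≈ (0.423, 0.892, -0.161); φ = arcsin(p_z) ≈ -9.28°, λ = atan2(p_y, p_x) ≈ 64.63°.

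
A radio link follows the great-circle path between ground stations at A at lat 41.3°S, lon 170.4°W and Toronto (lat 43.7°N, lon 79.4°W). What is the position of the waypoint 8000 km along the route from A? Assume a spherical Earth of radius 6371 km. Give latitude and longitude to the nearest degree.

≈ lat 12°N, lon 118°W

From cos δ = sin φ₁ sin φ₂ + cos φ₁ cos φ₂ cos Δλ, the central angle is δ ≈ 2.055 rad (117.7°). The total great-circle distance is δ·R ≈ 2.055 × 6371 ≈ 13092 km, so the target fraction is f = 8000/13092 ≈ 0.611.
Interpolate at f ≈ 0.611 with slerp weights a = sin((1−f)δ)/sin δ ≈ 0.810, b = sin(fδ)/sin δ ≈ 1.074.
p = a·p₁ + b·p₂ ≈ (-0.457, -0.865, 0.208); φ = arcsin(p_z) ≈ 11.98°, λ = atan2(p_y, p_x) ≈ -117.86°.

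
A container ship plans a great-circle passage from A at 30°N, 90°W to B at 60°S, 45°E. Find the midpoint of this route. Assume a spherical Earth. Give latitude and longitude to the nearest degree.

≈ 30°S, 55°W

Convert each endpoint to a unit vector on the sphere (x = cos φ cos λ, y = cos φ sin λ, z = sin φ).
The central angle between the endpoints is δ = arccos(p₁·p₂) ≈ 2.403 rad (137.7°).
Interpolate at f = 1/2 with slerp weights a = sin((1−f)δ)/sin δ ≈ 1.385, b = sin(fδ)/sin δ ≈ 1.385.
p = a·p₁ + b·p₂ ≈ (0.490, -0.710, -0.507); φ = arcsin(p_z) ≈ -30.45°, λ = atan2(p_y, p_x) ≈ -55.40°.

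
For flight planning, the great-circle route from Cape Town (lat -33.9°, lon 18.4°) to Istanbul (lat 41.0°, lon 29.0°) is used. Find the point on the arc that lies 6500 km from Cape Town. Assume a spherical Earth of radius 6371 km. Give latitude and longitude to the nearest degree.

Write both endpoints as unit vectors p₁, p₂ with components (cos φ cos λ, cos φ sin λ, sin φ).
The central angle between the endpoints is δ = arccos(p₁·p₂) ≈ 1.318 rad (75.5°). The total great-circle distance is δ·R ≈ 1.318 × 6371 ≈ 8399 km, so the target fraction is f = 6500/8399 ≈ 0.774.
Interpolate at f ≈ 0.774 with slerp weights a = sin((1−f)δ)/sin δ ≈ 0.303, b = sin(fδ)/sin δ ≈ 0.880.
p = a·p₁ + b·p₂ ≈ (0.820, 0.401, 0.408); φ = arcsin(p_z) ≈ 24.10°, λ = atan2(p_y, p_x) ≈ 26.09°.

≈ lat 24°, lon 26°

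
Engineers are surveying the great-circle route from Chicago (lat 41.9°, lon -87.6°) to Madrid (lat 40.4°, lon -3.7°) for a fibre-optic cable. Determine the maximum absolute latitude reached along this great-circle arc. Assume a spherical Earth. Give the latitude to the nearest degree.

The great circle lies in the plane with unit normal n̂ = (p₁ × p₂)/|p₁ × p₂|.
Here n̂_z ≈ +0.648; the vertex latitude is φ_max = arccos|n̂_z| ≈ 49.6°.

≈ 50°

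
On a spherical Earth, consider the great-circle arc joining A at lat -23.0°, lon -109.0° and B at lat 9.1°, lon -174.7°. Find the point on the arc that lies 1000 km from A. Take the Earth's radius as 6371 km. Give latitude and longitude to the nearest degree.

≈ lat -20°, lon -118°

Write both endpoints as unit vectors p₁, p₂ with components (cos φ cos λ, cos φ sin λ, sin φ).
The central angle between the endpoints is δ = arccos(p₁·p₂) ≈ 1.253 rad (71.8°). The total great-circle distance is δ·R ≈ 1.253 × 6371 ≈ 7984 km, so the target fraction is f = 1000/7984 ≈ 0.125.
Interpolate at f ≈ 0.125 with slerp weights a = sin((1−f)δ)/sin δ ≈ 0.936, b = sin(fδ)/sin δ ≈ 0.165.
p = a·p₁ + b·p₂ ≈ (-0.442, -0.830, -0.340); φ = arcsin(p_z) ≈ -19.87°, λ = atan2(p_y, p_x) ≈ -118.06°.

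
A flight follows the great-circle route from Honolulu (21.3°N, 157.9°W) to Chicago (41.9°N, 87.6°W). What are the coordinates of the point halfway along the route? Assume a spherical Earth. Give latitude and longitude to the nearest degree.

Convert each endpoint to a unit vector on the sphere (x = cos φ cos λ, y = cos φ sin λ, z = sin φ).
The central angle between the endpoints is δ = arccos(p₁·p₂) ≈ 1.074 rad (61.6°).
Interpolate at f = 1/2 with slerp weights a = sin((1−f)δ)/sin δ ≈ 0.582, b = sin(fδ)/sin δ ≈ 0.582.
p = a·p₁ + b·p₂ ≈ (-0.484, -0.637, 0.600); φ = arcsin(p_z) ≈ 36.87°, λ = atan2(p_y, p_x) ≈ -127.25°.

≈ 37°N, 127°W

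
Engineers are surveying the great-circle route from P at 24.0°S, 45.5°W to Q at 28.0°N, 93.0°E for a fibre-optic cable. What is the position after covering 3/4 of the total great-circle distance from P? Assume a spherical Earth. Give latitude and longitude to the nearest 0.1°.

Write both endpoints as unit vectors p₁, p₂ with components (cos φ cos λ, cos φ sin λ, sin φ).
The central angle between the endpoints is δ = arccos(p₁·p₂) ≈ 2.490 rad (142.7°).
Interpolate at f = 3/4 with slerp weights a = sin((1−f)δ)/sin δ ≈ 0.961, b = sin(fδ)/sin δ ≈ 1.577.
p = a·p₁ + b·p₂ ≈ (0.543, 0.764, 0.349); φ = arcsin(p_z) ≈ 20.44°, λ = atan2(p_y, p_x) ≈ 54.61°.

≈ 20.4°N, 54.6°E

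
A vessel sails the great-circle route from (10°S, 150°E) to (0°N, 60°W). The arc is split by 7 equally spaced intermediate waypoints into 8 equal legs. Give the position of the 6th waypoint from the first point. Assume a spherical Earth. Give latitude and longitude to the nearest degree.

Write both endpoints as unit vectors p₁, p₂ with components (cos φ cos λ, cos φ sin λ, sin φ).
The central angle between the endpoints is δ = arccos(p₁·p₂) ≈ 2.592 rad (148.5°).
Interpolate at f = 6/8 with slerp weights a = sin((1−f)δ)/sin δ ≈ 1.156, b = sin(fδ)/sin δ ≈ 1.783.
p = a·p₁ + b·p₂ ≈ (-0.094, -0.975, -0.201); φ = arcsin(p_z) ≈ -11.58°, λ = atan2(p_y, p_x) ≈ -95.53°.

≈ (12°S, 96°W)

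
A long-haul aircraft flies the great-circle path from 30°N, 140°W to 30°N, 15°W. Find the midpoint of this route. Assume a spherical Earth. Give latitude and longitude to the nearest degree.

The haversine formula gives a central angle δ ≈ 1.752 rad (100.4°) between the endpoints.
Interpolate at f = 1/2 with slerp weights a = sin((1−f)δ)/sin δ ≈ 0.781, b = sin(fδ)/sin δ ≈ 0.781.
p = a·p₁ + b·p₂ ≈ (0.135, -0.610, 0.781); φ = arcsin(p_z) ≈ 51.35°, λ = atan2(p_y, p_x) ≈ -77.50°.

≈ 51°N, 78°W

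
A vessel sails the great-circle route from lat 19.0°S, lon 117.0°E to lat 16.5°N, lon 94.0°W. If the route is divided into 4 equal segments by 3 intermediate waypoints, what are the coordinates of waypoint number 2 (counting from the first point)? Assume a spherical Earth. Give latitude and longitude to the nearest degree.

The haversine formula gives a central angle δ ≈ 2.625 rad (150.4°) between the endpoints.
Interpolate at f = 2/4 with slerp weights a = sin((1−f)δ)/sin δ ≈ 1.958, b = sin(fδ)/sin δ ≈ 1.958.
p = a·p₁ + b·p₂ ≈ (-0.971, -0.223, -0.081); φ = arcsin(p_z) ≈ -4.67°, λ = atan2(p_y, p_x) ≈ -167.06°.

≈ lat 5°S, lon 167°W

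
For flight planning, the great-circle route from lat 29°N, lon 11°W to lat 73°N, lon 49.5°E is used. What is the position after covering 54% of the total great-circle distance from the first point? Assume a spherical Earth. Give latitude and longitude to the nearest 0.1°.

The haversine formula gives a central angle δ ≈ 0.940 rad (53.9°) between the endpoints.
Interpolate at f = 0.54 with slerp weights a = sin((1−f)δ)/sin δ ≈ 0.519, b = sin(fδ)/sin δ ≈ 0.602.
p = a·p₁ + b·p₂ ≈ (0.560, 0.047, 0.827); φ = arcsin(p_z) ≈ 55.82°, λ = atan2(p_y, p_x) ≈ 4.82°.

≈ lat 55.8°N, lon 4.8°E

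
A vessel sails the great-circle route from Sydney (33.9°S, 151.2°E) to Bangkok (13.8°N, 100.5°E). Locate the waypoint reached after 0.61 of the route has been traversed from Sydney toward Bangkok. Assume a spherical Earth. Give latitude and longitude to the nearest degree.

≈ 6°S, 119°E

Write both endpoints as unit vectors p₁, p₂ with components (cos φ cos λ, cos φ sin λ, sin φ).
The central angle between the endpoints is δ = arccos(p₁·p₂) ≈ 1.184 rad (67.8°).
Interpolate at f = 0.61 with slerp weights a = sin((1−f)δ)/sin δ ≈ 0.481, b = sin(fδ)/sin δ ≈ 0.714.
p = a·p₁ + b·p₂ ≈ (-0.476, 0.874, -0.098); φ = arcsin(p_z) ≈ -5.63°, λ = atan2(p_y, p_x) ≈ 118.59°.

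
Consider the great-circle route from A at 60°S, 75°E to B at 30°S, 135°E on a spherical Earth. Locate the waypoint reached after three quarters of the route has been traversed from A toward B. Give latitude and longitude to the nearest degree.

≈ 40°S, 126°E

From cos δ = sin φ₁ sin φ₂ + cos φ₁ cos φ₂ cos Δλ, the central angle is δ ≈ 0.864 rad (49.5°).
Interpolate at f = 3/4 with slerp weights a = sin((1−f)δ)/sin δ ≈ 0.282, b = sin(fδ)/sin δ ≈ 0.794.
p = a·p₁ + b·p₂ ≈ (-0.450, 0.622, -0.641); φ = arcsin(p_z) ≈ -39.86°, λ = atan2(p_y, p_x) ≈ 125.85°.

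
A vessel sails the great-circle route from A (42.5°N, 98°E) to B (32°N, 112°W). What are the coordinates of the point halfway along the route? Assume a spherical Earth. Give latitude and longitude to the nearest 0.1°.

≈ (70.6°N, 172.4°W)

Write both endpoints as unit vectors p₁, p₂ with components (cos φ cos λ, cos φ sin λ, sin φ).
The central angle between the endpoints is δ = arccos(p₁·p₂) ≈ 1.755 rad (100.6°).
Interpolate at f = 1/2 with slerp weights a = sin((1−f)δ)/sin δ ≈ 0.783, b = sin(fδ)/sin δ ≈ 0.783.
p = a·p₁ + b·p₂ ≈ (-0.329, -0.044, 0.943); φ = arcsin(p_z) ≈ 70.62°, λ = atan2(p_y, p_x) ≈ -172.38°.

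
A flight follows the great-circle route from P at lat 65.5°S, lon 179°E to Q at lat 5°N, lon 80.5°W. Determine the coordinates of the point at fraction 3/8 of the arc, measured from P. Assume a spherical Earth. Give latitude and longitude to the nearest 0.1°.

Write both endpoints as unit vectors p₁, p₂ with components (cos φ cos λ, cos φ sin λ, sin φ).
The central angle between the endpoints is δ = arccos(p₁·p₂) ≈ 1.726 rad (98.9°).
Interpolate at f = 3/8 with slerp weights a = sin((1−f)δ)/sin δ ≈ 0.892, b = sin(fδ)/sin δ ≈ 0.610.
p = a·p₁ + b·p₂ ≈ (-0.270, -0.593, -0.759); φ = arcsin(p_z) ≈ -49.34°, λ = atan2(p_y, p_x) ≈ -114.44°.

≈ lat 49.3°S, lon 114.4°W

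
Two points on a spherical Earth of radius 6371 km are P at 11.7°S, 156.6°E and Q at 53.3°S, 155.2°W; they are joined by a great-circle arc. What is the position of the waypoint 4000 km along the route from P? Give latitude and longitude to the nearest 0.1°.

From cos δ = sin φ₁ sin φ₂ + cos φ₁ cos φ₂ cos Δλ, the central angle is δ ≈ 0.985 rad (56.5°). The total great-circle distance is δ·R ≈ 0.985 × 6371 ≈ 6277 km, so the target fraction is f = 4000/6277 ≈ 0.637.
Interpolate at f ≈ 0.637 with slerp weights a = sin((1−f)δ)/sin δ ≈ 0.420, b = sin(fδ)/sin δ ≈ 0.705.
p = a·p₁ + b·p₂ ≈ (-0.760, -0.013, -0.650); φ = arcsin(p_z) ≈ -40.56°, λ = atan2(p_y, p_x) ≈ -178.99°.

≈ 40.6°S, 179.0°W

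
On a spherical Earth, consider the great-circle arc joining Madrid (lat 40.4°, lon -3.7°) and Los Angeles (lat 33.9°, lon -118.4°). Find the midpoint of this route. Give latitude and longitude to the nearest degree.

≈ lat 54°, lon -65°

From cos δ = sin φ₁ sin φ₂ + cos φ₁ cos φ₂ cos Δλ, the central angle is δ ≈ 1.473 rad (84.4°).
Interpolate at f = 1/2 with slerp weights a = sin((1−f)δ)/sin δ ≈ 0.675, b = sin(fδ)/sin δ ≈ 0.675.
p = a·p₁ + b·p₂ ≈ (0.246, -0.526, 0.814); φ = arcsin(p_z) ≈ 54.49°, λ = atan2(p_y, p_x) ≈ -64.89°.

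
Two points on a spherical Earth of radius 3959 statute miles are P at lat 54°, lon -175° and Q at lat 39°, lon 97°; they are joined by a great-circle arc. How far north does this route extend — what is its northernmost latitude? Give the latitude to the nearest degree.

≈ 58°

The great circle lies in the plane with unit normal n̂ = (p₁ × p₂)/|p₁ × p₂|.
Here n̂_z ≈ -0.536; the vertex latitude is φ_max = arccos|n̂_z| ≈ 57.6°.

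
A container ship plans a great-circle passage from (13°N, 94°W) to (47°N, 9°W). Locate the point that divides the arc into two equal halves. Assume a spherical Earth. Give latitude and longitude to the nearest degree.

Write both endpoints as unit vectors p₁, p₂ with components (cos φ cos λ, cos φ sin λ, sin φ).
The central angle between the endpoints is δ = arccos(p₁·p₂) ≈ 1.346 rad (77.1°).
Interpolate at f = 1/2 with slerp weights a = sin((1−f)δ)/sin δ ≈ 0.640, b = sin(fδ)/sin δ ≈ 0.640.
p = a·p₁ + b·p₂ ≈ (0.387, -0.690, 0.612); φ = arcsin(p_z) ≈ 37.71°, λ = atan2(p_y, p_x) ≈ -60.69°.

≈ (38°N, 61°W)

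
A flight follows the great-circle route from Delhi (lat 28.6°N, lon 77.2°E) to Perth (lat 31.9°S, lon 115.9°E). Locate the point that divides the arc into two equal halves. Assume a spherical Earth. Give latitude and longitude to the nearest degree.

≈ lat 2°S, lon 96°E

Convert each endpoint to a unit vector on the sphere (x = cos φ cos λ, y = cos φ sin λ, z = sin φ).
The central angle between the endpoints is δ = arccos(p₁·p₂) ≈ 1.236 rad (70.8°).
Interpolate at f = 1/2 with slerp weights a = sin((1−f)δ)/sin δ ≈ 0.613, b = sin(fδ)/sin δ ≈ 0.613.
p = a·p₁ + b·p₂ ≈ (-0.108, 0.994, -0.031); φ = arcsin(p_z) ≈ -1.75°, λ = atan2(p_y, p_x) ≈ 96.21°.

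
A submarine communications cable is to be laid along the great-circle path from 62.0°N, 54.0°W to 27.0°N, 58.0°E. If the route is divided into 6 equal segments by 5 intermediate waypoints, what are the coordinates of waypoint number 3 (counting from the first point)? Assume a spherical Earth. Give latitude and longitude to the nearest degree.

Convert each endpoint to a unit vector on the sphere (x = cos φ cos λ, y = cos φ sin λ, z = sin φ).
The central angle between the endpoints is δ = arccos(p₁·p₂) ≈ 1.324 rad (75.9°).
Interpolate at f = 3/6 with slerp weights a = sin((1−f)δ)/sin δ ≈ 0.634, b = sin(fδ)/sin δ ≈ 0.634.
p = a·p₁ + b·p₂ ≈ (0.474, 0.238, 0.848); φ = arcsin(p_z) ≈ 57.95°, λ = atan2(p_y, p_x) ≈ 26.67°.

≈ 58°N, 27°E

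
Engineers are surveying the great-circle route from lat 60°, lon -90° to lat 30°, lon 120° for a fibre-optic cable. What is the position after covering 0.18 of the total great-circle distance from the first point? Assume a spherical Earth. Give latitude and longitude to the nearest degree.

Convert each endpoint to a unit vector on the sphere (x = cos φ cos λ, y = cos φ sin λ, z = sin φ).
The central angle between the endpoints is δ = arccos(p₁·p₂) ≈ 1.513 rad (86.7°).
Interpolate at f = 0.18 with slerp weights a = sin((1−f)δ)/sin δ ≈ 0.948, b = sin(fδ)/sin δ ≈ 0.269.
p = a·p₁ + b·p₂ ≈ (-0.117, -0.272, 0.955); φ = arcsin(p_z) ≈ 72.80°, λ = atan2(p_y, p_x) ≈ -113.23°.

≈ lat 73°, lon -113°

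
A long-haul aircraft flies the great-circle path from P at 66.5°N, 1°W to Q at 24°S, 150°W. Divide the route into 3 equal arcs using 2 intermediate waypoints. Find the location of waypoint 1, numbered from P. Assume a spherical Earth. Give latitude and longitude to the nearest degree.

≈ 60°N, 115°W

Convert each endpoint to a unit vector on the sphere (x = cos φ cos λ, y = cos φ sin λ, z = sin φ).
The central angle between the endpoints is δ = arccos(p₁·p₂) ≈ 2.326 rad (133.3°).
Interpolate at f = 1/3 with slerp weights a = sin((1−f)δ)/sin δ ≈ 1.373, b = sin(fδ)/sin δ ≈ 0.961.
p = a·p₁ + b·p₂ ≈ (-0.213, -0.449, 0.868); φ = arcsin(p_z) ≈ 60.23°, λ = atan2(p_y, p_x) ≈ -115.40°.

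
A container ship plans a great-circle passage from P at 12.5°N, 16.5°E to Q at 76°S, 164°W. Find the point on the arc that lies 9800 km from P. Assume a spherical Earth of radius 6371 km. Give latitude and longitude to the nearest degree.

Convert each endpoint to a unit vector on the sphere (x = cos φ cos λ, y = cos φ sin λ, z = sin φ).
The central angle between the endpoints is δ = arccos(p₁·p₂) ≈ 2.033 rad (116.5°). The total great-circle distance is δ·R ≈ 2.033 × 6371 ≈ 12954 km, so the target fraction is f = 9800/12954 ≈ 0.757.
Interpolate at f ≈ 0.757 with slerp weights a = sin((1−f)δ)/sin δ ≈ 0.531, b = sin(fδ)/sin δ ≈ 1.117.
p = a·p₁ + b·p₂ ≈ (0.237, 0.073, -0.969); φ = arcsin(p_z) ≈ -75.63°, λ = atan2(p_y, p_x) ≈ 17.04°.

≈ 76°S, 17°E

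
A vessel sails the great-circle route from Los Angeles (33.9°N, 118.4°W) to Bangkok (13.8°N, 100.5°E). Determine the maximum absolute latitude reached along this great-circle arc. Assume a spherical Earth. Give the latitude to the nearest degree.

The great circle lies in the plane with unit normal n̂ = (p₁ × p₂)/|p₁ × p₂|.
Here n̂_z ≈ -0.582; the vertex latitude is φ_max = arccos|n̂_z| ≈ 54.4°.
Check via Clairaut: cos φ_max = |cos φ₁| · sin C = cos(33.9°)·sin(44.5°) ≈ 0.582, again giving ≈ 54.4°.

≈ 54°N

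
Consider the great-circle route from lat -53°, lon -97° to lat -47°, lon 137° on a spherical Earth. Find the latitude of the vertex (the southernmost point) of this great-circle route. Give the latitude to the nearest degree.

The great circle lies in the plane with unit normal n̂ = (p₁ × p₂)/|p₁ × p₂|.
Here n̂_z ≈ -0.353; the vertex latitude is φ_max = arccos|n̂_z| ≈ 69.3°.
Check via Clairaut: cos φ_max = |cos φ₁| · sin C = cos(53.0°)·sin(144.0°) ≈ 0.353, again giving ≈ 69.3°.

≈ -69°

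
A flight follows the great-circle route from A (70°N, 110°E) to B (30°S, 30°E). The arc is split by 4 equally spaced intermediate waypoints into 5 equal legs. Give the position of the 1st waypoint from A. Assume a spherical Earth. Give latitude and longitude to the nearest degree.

≈ (55°N, 70°E)

Convert each endpoint to a unit vector on the sphere (x = cos φ cos λ, y = cos φ sin λ, z = sin φ).
The central angle between the endpoints is δ = arccos(p₁·p₂) ≈ 2.002 rad (114.7°).
Interpolate at f = 1/5 with slerp weights a = sin((1−f)δ)/sin δ ≈ 1.100, b = sin(fδ)/sin δ ≈ 0.429.
p = a·p₁ + b·p₂ ≈ (0.193, 0.540, 0.819); φ = arcsin(p_z) ≈ 55.03°, λ = atan2(p_y, p_x) ≈ 70.30°.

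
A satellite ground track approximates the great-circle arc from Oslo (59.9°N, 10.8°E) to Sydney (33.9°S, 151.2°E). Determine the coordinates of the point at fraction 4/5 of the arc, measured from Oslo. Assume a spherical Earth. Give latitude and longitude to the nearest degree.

≈ 9°S, 136°E

Write both endpoints as unit vectors p₁, p₂ with components (cos φ cos λ, cos φ sin λ, sin φ).
The central angle between the endpoints is δ = arccos(p₁·p₂) ≈ 2.504 rad (143.4°).
Interpolate at f = 4/5 with slerp weights a = sin((1−f)δ)/sin δ ≈ 0.806, b = sin(fδ)/sin δ ≈ 1.525.
p = a·p₁ + b·p₂ ≈ (-0.712, 0.685, -0.153); φ = arcsin(p_z) ≈ -8.81°, λ = atan2(p_y, p_x) ≈ 136.09°.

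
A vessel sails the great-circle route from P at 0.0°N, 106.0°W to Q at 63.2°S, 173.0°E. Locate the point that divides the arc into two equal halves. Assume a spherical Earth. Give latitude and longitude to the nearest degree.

The haversine formula gives a central angle δ ≈ 1.500 rad (86.0°) between the endpoints.
Interpolate at f = 1/2 with slerp weights a = sin((1−f)δ)/sin δ ≈ 0.683, b = sin(fδ)/sin δ ≈ 0.683.
p = a·p₁ + b·p₂ ≈ (-0.494, -0.619, -0.610); φ = arcsin(p_z) ≈ -37.59°, λ = atan2(p_y, p_x) ≈ -128.59°.

≈ 38°S, 129°W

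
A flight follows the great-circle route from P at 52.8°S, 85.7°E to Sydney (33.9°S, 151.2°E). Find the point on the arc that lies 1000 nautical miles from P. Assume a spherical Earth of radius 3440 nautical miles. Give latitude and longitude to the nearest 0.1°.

The haversine formula gives a central angle δ ≈ 0.860 rad (49.3°) between the endpoints. The total great-circle distance is δ·R ≈ 0.860 × 3440 ≈ 2959 nmi, so the target fraction is f = 1000/2959 ≈ 0.338.
Interpolate at f ≈ 0.338 with slerp weights a = sin((1−f)δ)/sin δ ≈ 0.711, b = sin(fδ)/sin δ ≈ 0.378.
p = a·p₁ + b·p₂ ≈ (-0.243, 0.580, -0.778); φ = arcsin(p_z) ≈ -51.03°, λ = atan2(p_y, p_x) ≈ 112.71°.

≈ 51.0°S, 112.7°E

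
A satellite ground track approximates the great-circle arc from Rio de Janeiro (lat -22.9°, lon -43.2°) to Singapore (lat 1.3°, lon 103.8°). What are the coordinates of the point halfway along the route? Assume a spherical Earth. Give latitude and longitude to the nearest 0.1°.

Write both endpoints as unit vectors p₁, p₂ with components (cos φ cos λ, cos φ sin λ, sin φ).
The central angle between the endpoints is δ = arccos(p₁·p₂) ≈ 2.467 rad (141.4°).
Interpolate at f = 1/2 with slerp weights a = sin((1−f)δ)/sin δ ≈ 1.512, b = sin(fδ)/sin δ ≈ 1.512.
p = a·p₁ + b·p₂ ≈ (0.655, 0.514, -0.554); φ = arcsin(p_z) ≈ -33.64°, λ = atan2(p_y, p_x) ≈ 38.16°.

≈ lat -33.6°, lon 38.2°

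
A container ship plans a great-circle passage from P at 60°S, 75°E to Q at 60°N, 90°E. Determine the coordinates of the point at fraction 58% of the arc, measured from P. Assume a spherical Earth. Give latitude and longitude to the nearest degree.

Convert each endpoint to a unit vector on the sphere (x = cos φ cos λ, y = cos φ sin λ, z = sin φ).
The central angle between the endpoints is δ = arccos(p₁·p₂) ≈ 2.104 rad (120.6°).
Interpolate at f = 0.58 with slerp weights a = sin((1−f)δ)/sin δ ≈ 0.898, b = sin(fδ)/sin δ ≈ 1.091.
p = a·p₁ + b·p₂ ≈ (0.116, 0.979, 0.167); φ = arcsin(p_z) ≈ 9.62°, λ = atan2(p_y, p_x) ≈ 83.23°.

≈ 10°N, 83°E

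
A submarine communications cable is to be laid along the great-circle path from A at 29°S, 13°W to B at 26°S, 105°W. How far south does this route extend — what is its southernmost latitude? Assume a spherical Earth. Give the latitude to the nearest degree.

≈ 37°S

The great circle lies in the plane with unit normal n̂ = (p₁ × p₂)/|p₁ × p₂|.
Here n̂_z ≈ -0.799; the vertex latitude is φ_max = arccos|n̂_z| ≈ 36.9°.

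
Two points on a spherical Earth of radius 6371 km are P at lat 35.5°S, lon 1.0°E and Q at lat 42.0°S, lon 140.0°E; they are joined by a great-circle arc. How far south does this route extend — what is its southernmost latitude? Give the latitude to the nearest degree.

The great circle lies in the plane with unit normal n̂ = (p₁ × p₂)/|p₁ × p₂|.
Here n̂_z ≈ +0.398; the vertex latitude is φ_max = arccos|n̂_z| ≈ 66.6°.

≈ 67°S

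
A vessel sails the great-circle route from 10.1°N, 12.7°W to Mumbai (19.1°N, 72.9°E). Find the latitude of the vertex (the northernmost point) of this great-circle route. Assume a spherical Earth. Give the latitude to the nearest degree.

The great circle lies in the plane with unit normal n̂ = (p₁ × p₂)/|p₁ × p₂|.
Here n̂_z ≈ +0.935; the vertex latitude is φ_max = arccos|n̂_z| ≈ 20.7°.
Check via Clairaut: cos φ_max = |cos φ₁| · sin C = cos(10.1°)·sin(71.8°) ≈ 0.935, again giving ≈ 20.7°.

≈ 21°N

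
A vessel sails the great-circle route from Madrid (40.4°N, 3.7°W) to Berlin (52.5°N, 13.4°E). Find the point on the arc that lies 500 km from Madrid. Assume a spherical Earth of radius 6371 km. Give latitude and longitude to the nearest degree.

From cos δ = sin φ₁ sin φ₂ + cos φ₁ cos φ₂ cos Δλ, the central angle is δ ≈ 0.293 rad (16.8°). The total great-circle distance is δ·R ≈ 0.293 × 6371 ≈ 1869 km, so the target fraction is f = 500/1869 ≈ 0.268.
Interpolate at f ≈ 0.268 with slerp weights a = sin((1−f)δ)/sin δ ≈ 0.737, b = sin(fδ)/sin δ ≈ 0.271.
p = a·p₁ + b·p₂ ≈ (0.721, 0.002, 0.693); φ = arcsin(p_z) ≈ 43.87°, λ = atan2(p_y, p_x) ≈ 0.16°.

≈ 44°N, 0°E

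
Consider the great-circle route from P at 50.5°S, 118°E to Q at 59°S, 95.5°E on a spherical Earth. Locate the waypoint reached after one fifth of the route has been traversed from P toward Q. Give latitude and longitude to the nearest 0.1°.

Write both endpoints as unit vectors p₁, p₂ with components (cos φ cos λ, cos φ sin λ, sin φ).
The central angle between the endpoints is δ = arccos(p₁·p₂) ≈ 0.269 rad (15.4°).
Interpolate at f = 1/5 with slerp weights a = sin((1−f)δ)/sin δ ≈ 0.803, b = sin(fδ)/sin δ ≈ 0.202.
p = a·p₁ + b·p₂ ≈ (-0.250, 0.555, -0.793); φ = arcsin(p_z) ≈ -52.51°, λ = atan2(p_y, p_x) ≈ 114.24°.

≈ 52.5°S, 114.2°E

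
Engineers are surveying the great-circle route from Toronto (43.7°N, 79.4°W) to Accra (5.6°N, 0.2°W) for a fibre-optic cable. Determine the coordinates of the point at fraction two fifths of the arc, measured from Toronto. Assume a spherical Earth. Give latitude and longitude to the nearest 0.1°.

≈ (34.6°N, 40.3°W)

Write both endpoints as unit vectors p₁, p₂ with components (cos φ cos λ, cos φ sin λ, sin φ).
The central angle between the endpoints is δ = arccos(p₁·p₂) ≈ 1.367 rad (78.3°).
Interpolate at f = 2/5 with slerp weights a = sin((1−f)δ)/sin δ ≈ 0.747, b = sin(fδ)/sin δ ≈ 0.531.
p = a·p₁ + b·p₂ ≈ (0.628, -0.533, 0.568); φ = arcsin(p_z) ≈ 34.59°, λ = atan2(p_y, p_x) ≈ -40.31°.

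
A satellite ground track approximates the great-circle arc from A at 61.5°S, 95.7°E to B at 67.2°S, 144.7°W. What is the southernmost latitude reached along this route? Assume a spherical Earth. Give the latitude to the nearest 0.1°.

≈ 76.6°S

The great circle lies in the plane with unit normal n̂ = (p₁ × p₂)/|p₁ × p₂|.
Here n̂_z ≈ +0.231; the vertex latitude is φ_max = arccos|n̂_z| ≈ 76.6°.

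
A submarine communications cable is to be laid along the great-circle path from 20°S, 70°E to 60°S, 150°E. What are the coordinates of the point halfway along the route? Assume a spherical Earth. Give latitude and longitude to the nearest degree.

≈ 47°S, 96°E

The haversine formula gives a central angle δ ≈ 1.183 rad (67.8°) between the endpoints.
Interpolate at f = 1/2 with slerp weights a = sin((1−f)δ)/sin δ ≈ 0.602, b = sin(fδ)/sin δ ≈ 0.602.
p = a·p₁ + b·p₂ ≈ (-0.067, 0.683, -0.728); φ = arcsin(p_z) ≈ -46.70°, λ = atan2(p_y, p_x) ≈ 95.63°.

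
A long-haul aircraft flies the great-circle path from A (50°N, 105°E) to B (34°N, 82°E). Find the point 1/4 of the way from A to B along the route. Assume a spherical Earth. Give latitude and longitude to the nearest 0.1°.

≈ (46.5°N, 98.1°E)

Write both endpoints as unit vectors p₁, p₂ with components (cos φ cos λ, cos φ sin λ, sin φ).
The central angle between the endpoints is δ = arccos(p₁·p₂) ≈ 0.406 rad (23.2°).
Interpolate at f = 1/4 with slerp weights a = sin((1−f)δ)/sin δ ≈ 0.759, b = sin(fδ)/sin δ ≈ 0.257.
p = a·p₁ + b·p₂ ≈ (-0.097, 0.682, 0.725); φ = arcsin(p_z) ≈ 46.47°, λ = atan2(p_y, p_x) ≈ 98.07°.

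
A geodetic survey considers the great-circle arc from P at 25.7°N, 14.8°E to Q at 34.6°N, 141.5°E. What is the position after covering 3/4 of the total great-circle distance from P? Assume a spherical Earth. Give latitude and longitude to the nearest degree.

≈ 49°N, 113°E

Write both endpoints as unit vectors p₁, p₂ with components (cos φ cos λ, cos φ sin λ, sin φ).
The central angle between the endpoints is δ = arccos(p₁·p₂) ≈ 1.769 rad (101.4°).
Interpolate at f = 3/4 with slerp weights a = sin((1−f)δ)/sin δ ≈ 0.437, b = sin(fδ)/sin δ ≈ 0.990.
p = a·p₁ + b·p₂ ≈ (-0.257, 0.608, 0.751); φ = arcsin(p_z) ≈ 48.71°, λ = atan2(p_y, p_x) ≈ 112.95°.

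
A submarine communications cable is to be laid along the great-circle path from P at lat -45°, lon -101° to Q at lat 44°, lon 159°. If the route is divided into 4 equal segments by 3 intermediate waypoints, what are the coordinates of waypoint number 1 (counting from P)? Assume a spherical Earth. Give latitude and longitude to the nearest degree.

≈ lat -25°, lon -131°

Write both endpoints as unit vectors p₁, p₂ with components (cos φ cos λ, cos φ sin λ, sin φ).
The central angle between the endpoints is δ = arccos(p₁·p₂) ≈ 2.189 rad (125.4°).
Interpolate at f = 1/4 with slerp weights a = sin((1−f)δ)/sin δ ≈ 1.224, b = sin(fδ)/sin δ ≈ 0.638.
p = a·p₁ + b·p₂ ≈ (-0.594, -0.685, -0.422); φ = arcsin(p_z) ≈ -24.96°, λ = atan2(p_y, p_x) ≈ -130.93°.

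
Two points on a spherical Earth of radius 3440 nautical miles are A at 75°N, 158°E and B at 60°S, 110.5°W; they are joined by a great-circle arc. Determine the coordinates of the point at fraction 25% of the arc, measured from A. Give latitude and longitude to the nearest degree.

Convert each endpoint to a unit vector on the sphere (x = cos φ cos λ, y = cos φ sin λ, z = sin φ).
The central angle between the endpoints is δ = arccos(p₁·p₂) ≈ 2.568 rad (147.1°).
Interpolate at f = 0.25 with slerp weights a = sin((1−f)δ)/sin δ ≈ 1.728, b = sin(fδ)/sin δ ≈ 1.103.
p = a·p₁ + b·p₂ ≈ (-0.608, -0.349, 0.713); φ = arcsin(p_z) ≈ 45.50°, λ = atan2(p_y, p_x) ≈ -150.12°.

≈ 45°N, 150°W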